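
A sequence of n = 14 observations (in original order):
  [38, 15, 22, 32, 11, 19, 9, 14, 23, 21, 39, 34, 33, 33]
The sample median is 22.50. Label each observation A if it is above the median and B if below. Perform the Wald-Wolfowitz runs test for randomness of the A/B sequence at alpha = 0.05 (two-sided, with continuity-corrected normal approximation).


Step 1: Compute median = 22.50; label A = above, B = below.
Labels in order: ABBABBBBABAAAA  (n_A = 7, n_B = 7)
Step 2: Count runs R = 7.
Step 3: Under H0 (random ordering), E[R] = 2*n_A*n_B/(n_A+n_B) + 1 = 2*7*7/14 + 1 = 8.0000.
        Var[R] = 2*n_A*n_B*(2*n_A*n_B - n_A - n_B) / ((n_A+n_B)^2 * (n_A+n_B-1)) = 8232/2548 = 3.2308.
        SD[R] = 1.7974.
Step 4: Continuity-corrected z = (R + 0.5 - E[R]) / SD[R] = (7 + 0.5 - 8.0000) / 1.7974 = -0.2782.
Step 5: Two-sided p-value via normal approximation = 2*(1 - Phi(|z|)) = 0.780879.
Step 6: alpha = 0.05. fail to reject H0.

R = 7, z = -0.2782, p = 0.780879, fail to reject H0.


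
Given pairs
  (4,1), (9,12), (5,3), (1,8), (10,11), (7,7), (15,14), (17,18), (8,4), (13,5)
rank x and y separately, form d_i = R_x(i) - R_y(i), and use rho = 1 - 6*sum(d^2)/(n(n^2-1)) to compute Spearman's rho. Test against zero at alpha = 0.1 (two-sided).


Step 1: Rank x and y separately (midranks; no ties here).
rank(x): 4->2, 9->6, 5->3, 1->1, 10->7, 7->4, 15->9, 17->10, 8->5, 13->8
rank(y): 1->1, 12->8, 3->2, 8->6, 11->7, 7->5, 14->9, 18->10, 4->3, 5->4
Step 2: d_i = R_x(i) - R_y(i); compute d_i^2.
  (2-1)^2=1, (6-8)^2=4, (3-2)^2=1, (1-6)^2=25, (7-7)^2=0, (4-5)^2=1, (9-9)^2=0, (10-10)^2=0, (5-3)^2=4, (8-4)^2=16
sum(d^2) = 52.
Step 3: rho = 1 - 6*52 / (10*(10^2 - 1)) = 1 - 312/990 = 0.684848.
Step 4: Under H0, t = rho * sqrt((n-2)/(1-rho^2)) = 2.6583 ~ t(8).
Step 5: Two-sided p-value from the t-distribution with 8 df = 0.028883.
Step 6: alpha = 0.1. reject H0.

rho = 0.6848, p = 0.028883, reject H0 at alpha = 0.1.


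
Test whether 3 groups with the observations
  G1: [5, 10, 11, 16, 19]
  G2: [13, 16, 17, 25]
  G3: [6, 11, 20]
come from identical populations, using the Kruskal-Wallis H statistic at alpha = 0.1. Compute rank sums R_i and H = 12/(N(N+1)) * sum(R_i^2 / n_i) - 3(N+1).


Step 1: Combine all N = 12 observations and assign midranks.
sorted (value, group, rank): (5,G1,1), (6,G3,2), (10,G1,3), (11,G1,4.5), (11,G3,4.5), (13,G2,6), (16,G1,7.5), (16,G2,7.5), (17,G2,9), (19,G1,10), (20,G3,11), (25,G2,12)
Step 2: Sum ranks within each group.
R_1 = 26 (n_1 = 5)
R_2 = 34.5 (n_2 = 4)
R_3 = 17.5 (n_3 = 3)
Step 3: H = 12/(N(N+1)) * sum(R_i^2/n_i) - 3(N+1)
     = 12/(12*13) * (26^2/5 + 34.5^2/4 + 17.5^2/3) - 3*13
     = 0.076923 * 534.846 - 39
     = 2.141987.
Step 4: Ties present; correction factor C = 1 - 12/(12^3 - 12) = 0.993007. Corrected H = 2.141987 / 0.993007 = 2.157072.
Step 5: Under H0, H ~ chi^2(2); p-value = 0.340093.
Step 6: alpha = 0.1. fail to reject H0.

H = 2.1571, df = 2, p = 0.340093, fail to reject H0.


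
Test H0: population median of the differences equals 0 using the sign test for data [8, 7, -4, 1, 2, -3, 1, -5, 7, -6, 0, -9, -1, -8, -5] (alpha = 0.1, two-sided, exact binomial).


Step 1: Discard zero differences. Original n = 15; n_eff = number of nonzero differences = 14.
Nonzero differences (with sign): +8, +7, -4, +1, +2, -3, +1, -5, +7, -6, -9, -1, -8, -5
Step 2: Count signs: positive = 6, negative = 8.
Step 3: Under H0: P(positive) = 0.5, so the number of positives S ~ Bin(14, 0.5).
Step 4: Two-sided exact p-value = sum of Bin(14,0.5) probabilities at or below the observed probability = 0.790527.
Step 5: alpha = 0.1. fail to reject H0.

n_eff = 14, pos = 6, neg = 8, p = 0.790527, fail to reject H0.


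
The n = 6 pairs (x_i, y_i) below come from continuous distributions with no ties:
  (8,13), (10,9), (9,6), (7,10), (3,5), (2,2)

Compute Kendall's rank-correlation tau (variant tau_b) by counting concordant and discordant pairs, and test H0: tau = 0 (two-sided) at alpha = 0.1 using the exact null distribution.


Step 1: Enumerate the 15 unordered pairs (i,j) with i<j and classify each by sign(x_j-x_i) * sign(y_j-y_i).
  (1,2):dx=+2,dy=-4->D; (1,3):dx=+1,dy=-7->D; (1,4):dx=-1,dy=-3->C; (1,5):dx=-5,dy=-8->C
  (1,6):dx=-6,dy=-11->C; (2,3):dx=-1,dy=-3->C; (2,4):dx=-3,dy=+1->D; (2,5):dx=-7,dy=-4->C
  (2,6):dx=-8,dy=-7->C; (3,4):dx=-2,dy=+4->D; (3,5):dx=-6,dy=-1->C; (3,6):dx=-7,dy=-4->C
  (4,5):dx=-4,dy=-5->C; (4,6):dx=-5,dy=-8->C; (5,6):dx=-1,dy=-3->C
Step 2: C = 11, D = 4, total pairs = 15.
Step 3: tau = (C - D)/(n(n-1)/2) = (11 - 4)/15 = 0.466667.
Step 4: Exact two-sided p-value (enumerate n! = 720 permutations of y under H0): p = 0.272222.
Step 5: alpha = 0.1. fail to reject H0.

tau_b = 0.4667 (C=11, D=4), p = 0.272222, fail to reject H0.


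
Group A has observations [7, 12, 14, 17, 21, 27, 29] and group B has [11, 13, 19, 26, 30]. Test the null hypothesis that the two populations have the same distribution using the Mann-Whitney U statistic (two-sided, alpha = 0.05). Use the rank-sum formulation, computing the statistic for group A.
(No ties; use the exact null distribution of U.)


Step 1: Combine and sort all 12 observations; assign midranks.
sorted (value, group): (7,X), (11,Y), (12,X), (13,Y), (14,X), (17,X), (19,Y), (21,X), (26,Y), (27,X), (29,X), (30,Y)
ranks: 7->1, 11->2, 12->3, 13->4, 14->5, 17->6, 19->7, 21->8, 26->9, 27->10, 29->11, 30->12
Step 2: Rank sum for X: R1 = 1 + 3 + 5 + 6 + 8 + 10 + 11 = 44.
Step 3: U_X = R1 - n1(n1+1)/2 = 44 - 7*8/2 = 44 - 28 = 16.
       U_Y = n1*n2 - U_X = 35 - 16 = 19.
Step 4: No ties, so the exact null distribution of U (based on enumerating the C(12,7) = 792 equally likely rank assignments) gives the two-sided p-value.
Step 5: p-value = 0.876263; compare to alpha = 0.05. fail to reject H0.

U_X = 16, p = 0.876263, fail to reject H0 at alpha = 0.05.


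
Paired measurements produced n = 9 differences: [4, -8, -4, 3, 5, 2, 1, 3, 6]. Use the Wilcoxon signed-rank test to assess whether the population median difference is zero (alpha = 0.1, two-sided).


Step 1: Drop any zero differences (none here) and take |d_i|.
|d| = [4, 8, 4, 3, 5, 2, 1, 3, 6]
Step 2: Midrank |d_i| (ties get averaged ranks).
ranks: |4|->5.5, |8|->9, |4|->5.5, |3|->3.5, |5|->7, |2|->2, |1|->1, |3|->3.5, |6|->8
Step 3: Attach original signs; sum ranks with positive sign and with negative sign.
W+ = 5.5 + 3.5 + 7 + 2 + 1 + 3.5 + 8 = 30.5
W- = 9 + 5.5 = 14.5
(Check: W+ + W- = 45 should equal n(n+1)/2 = 45.)
Step 4: Test statistic W = min(W+, W-) = 14.5.
Step 5: Ties in |d|, so use the tie-corrected normal approximation.
        E[W] = n(n+1)/4 = 9*10/4 = 22.5.
        Tie groups: |d|=3 (t=2), |d|=4 (t=2); sum(t^3 - t) = 12.
        Var[W] = n(n+1)(2n+1)/24 - sum(t^3-t)/48 = 1710/24 - 12/48 = 71.
        z = (W - E[W]) / sqrt(Var[W]) = (14.5 - 22.5) / 8.4261 = -0.9494.
        Two-sided p = 2*Phi(z) = 0.342404.
Step 6: alpha = 0.1. fail to reject H0.

W+ = 30.5, W- = 14.5, W = min = 14.5, p = 0.342404, fail to reject H0.


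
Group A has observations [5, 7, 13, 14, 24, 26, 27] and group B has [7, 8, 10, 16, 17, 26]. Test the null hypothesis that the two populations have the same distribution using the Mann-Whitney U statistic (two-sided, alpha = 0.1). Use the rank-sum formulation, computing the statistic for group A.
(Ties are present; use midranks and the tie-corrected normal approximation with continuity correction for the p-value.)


Step 1: Combine and sort all 13 observations; assign midranks.
sorted (value, group): (5,X), (7,X), (7,Y), (8,Y), (10,Y), (13,X), (14,X), (16,Y), (17,Y), (24,X), (26,X), (26,Y), (27,X)
ranks: 5->1, 7->2.5, 7->2.5, 8->4, 10->5, 13->6, 14->7, 16->8, 17->9, 24->10, 26->11.5, 26->11.5, 27->13
Step 2: Rank sum for X: R1 = 1 + 2.5 + 6 + 7 + 10 + 11.5 + 13 = 51.
Step 3: U_X = R1 - n1(n1+1)/2 = 51 - 7*8/2 = 51 - 28 = 23.
       U_Y = n1*n2 - U_X = 42 - 23 = 19.
Step 4: Ties are present, so use the tie-corrected normal approximation (with continuity correction) for the p-value.
Step 5: p-value = 0.829863; compare to alpha = 0.1. fail to reject H0.

U_X = 23, p = 0.829863, fail to reject H0 at alpha = 0.1.


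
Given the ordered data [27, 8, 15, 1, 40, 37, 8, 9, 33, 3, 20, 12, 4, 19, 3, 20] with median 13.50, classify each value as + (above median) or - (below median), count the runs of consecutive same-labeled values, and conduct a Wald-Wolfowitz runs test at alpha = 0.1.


Step 1: Compute median = 13.50; label A = above, B = below.
Labels in order: ABABAABBABABBABA  (n_A = 8, n_B = 8)
Step 2: Count runs R = 13.
Step 3: Under H0 (random ordering), E[R] = 2*n_A*n_B/(n_A+n_B) + 1 = 2*8*8/16 + 1 = 9.0000.
        Var[R] = 2*n_A*n_B*(2*n_A*n_B - n_A - n_B) / ((n_A+n_B)^2 * (n_A+n_B-1)) = 14336/3840 = 3.7333.
        SD[R] = 1.9322.
Step 4: Continuity-corrected z = (R - 0.5 - E[R]) / SD[R] = (13 - 0.5 - 9.0000) / 1.9322 = 1.8114.
Step 5: Two-sided p-value via normal approximation = 2*(1 - Phi(|z|)) = 0.070076.
Step 6: alpha = 0.1. reject H0.

R = 13, z = 1.8114, p = 0.070076, reject H0.


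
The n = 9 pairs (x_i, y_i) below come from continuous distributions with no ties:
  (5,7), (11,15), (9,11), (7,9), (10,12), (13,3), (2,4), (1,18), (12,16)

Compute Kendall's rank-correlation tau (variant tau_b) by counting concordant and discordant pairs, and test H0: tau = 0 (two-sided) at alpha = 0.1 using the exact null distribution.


Step 1: Enumerate the 36 unordered pairs (i,j) with i<j and classify each by sign(x_j-x_i) * sign(y_j-y_i).
  (1,2):dx=+6,dy=+8->C; (1,3):dx=+4,dy=+4->C; (1,4):dx=+2,dy=+2->C; (1,5):dx=+5,dy=+5->C
  (1,6):dx=+8,dy=-4->D; (1,7):dx=-3,dy=-3->C; (1,8):dx=-4,dy=+11->D; (1,9):dx=+7,dy=+9->C
  (2,3):dx=-2,dy=-4->C; (2,4):dx=-4,dy=-6->C; (2,5):dx=-1,dy=-3->C; (2,6):dx=+2,dy=-12->D
  (2,7):dx=-9,dy=-11->C; (2,8):dx=-10,dy=+3->D; (2,9):dx=+1,dy=+1->C; (3,4):dx=-2,dy=-2->C
  (3,5):dx=+1,dy=+1->C; (3,6):dx=+4,dy=-8->D; (3,7):dx=-7,dy=-7->C; (3,8):dx=-8,dy=+7->D
  (3,9):dx=+3,dy=+5->C; (4,5):dx=+3,dy=+3->C; (4,6):dx=+6,dy=-6->D; (4,7):dx=-5,dy=-5->C
  (4,8):dx=-6,dy=+9->D; (4,9):dx=+5,dy=+7->C; (5,6):dx=+3,dy=-9->D; (5,7):dx=-8,dy=-8->C
  (5,8):dx=-9,dy=+6->D; (5,9):dx=+2,dy=+4->C; (6,7):dx=-11,dy=+1->D; (6,8):dx=-12,dy=+15->D
  (6,9):dx=-1,dy=+13->D; (7,8):dx=-1,dy=+14->D; (7,9):dx=+10,dy=+12->C; (8,9):dx=+11,dy=-2->D
Step 2: C = 21, D = 15, total pairs = 36.
Step 3: tau = (C - D)/(n(n-1)/2) = (21 - 15)/36 = 0.166667.
Step 4: Exact two-sided p-value (enumerate n! = 362880 permutations of y under H0): p = 0.612202.
Step 5: alpha = 0.1. fail to reject H0.

tau_b = 0.1667 (C=21, D=15), p = 0.612202, fail to reject H0.


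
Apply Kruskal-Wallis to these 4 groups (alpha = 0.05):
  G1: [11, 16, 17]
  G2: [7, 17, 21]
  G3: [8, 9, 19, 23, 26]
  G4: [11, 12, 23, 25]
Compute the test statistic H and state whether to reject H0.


Step 1: Combine all N = 15 observations and assign midranks.
sorted (value, group, rank): (7,G2,1), (8,G3,2), (9,G3,3), (11,G1,4.5), (11,G4,4.5), (12,G4,6), (16,G1,7), (17,G1,8.5), (17,G2,8.5), (19,G3,10), (21,G2,11), (23,G3,12.5), (23,G4,12.5), (25,G4,14), (26,G3,15)
Step 2: Sum ranks within each group.
R_1 = 20 (n_1 = 3)
R_2 = 20.5 (n_2 = 3)
R_3 = 42.5 (n_3 = 5)
R_4 = 37 (n_4 = 4)
Step 3: H = 12/(N(N+1)) * sum(R_i^2/n_i) - 3(N+1)
     = 12/(15*16) * (20^2/3 + 20.5^2/3 + 42.5^2/5 + 37^2/4) - 3*16
     = 0.050000 * 976.917 - 48
     = 0.845833.
Step 4: Ties present; correction factor C = 1 - 18/(15^3 - 15) = 0.994643. Corrected H = 0.845833 / 0.994643 = 0.850389.
Step 5: Under H0, H ~ chi^2(3); p-value = 0.837380.
Step 6: alpha = 0.05. fail to reject H0.

H = 0.8504, df = 3, p = 0.837380, fail to reject H0.


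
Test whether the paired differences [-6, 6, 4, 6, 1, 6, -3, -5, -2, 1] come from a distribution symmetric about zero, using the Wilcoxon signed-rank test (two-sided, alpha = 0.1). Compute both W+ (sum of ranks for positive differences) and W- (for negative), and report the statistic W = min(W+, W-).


Step 1: Drop any zero differences (none here) and take |d_i|.
|d| = [6, 6, 4, 6, 1, 6, 3, 5, 2, 1]
Step 2: Midrank |d_i| (ties get averaged ranks).
ranks: |6|->8.5, |6|->8.5, |4|->5, |6|->8.5, |1|->1.5, |6|->8.5, |3|->4, |5|->6, |2|->3, |1|->1.5
Step 3: Attach original signs; sum ranks with positive sign and with negative sign.
W+ = 8.5 + 5 + 8.5 + 1.5 + 8.5 + 1.5 = 33.5
W- = 8.5 + 4 + 6 + 3 = 21.5
(Check: W+ + W- = 55 should equal n(n+1)/2 = 55.)
Step 4: Test statistic W = min(W+, W-) = 21.5.
Step 5: Ties in |d|, so use the tie-corrected normal approximation.
        E[W] = n(n+1)/4 = 10*11/4 = 27.5.
        Tie groups: |d|=1 (t=2), |d|=6 (t=4); sum(t^3 - t) = 66.
        Var[W] = n(n+1)(2n+1)/24 - sum(t^3-t)/48 = 2310/24 - 66/48 = 94.875.
        z = (W - E[W]) / sqrt(Var[W]) = (21.5 - 27.5) / 9.7404 = -0.6160.
        Two-sided p = 2*Phi(z) = 0.537900.
Step 6: alpha = 0.1. fail to reject H0.

W+ = 33.5, W- = 21.5, W = min = 21.5, p = 0.537900, fail to reject H0.


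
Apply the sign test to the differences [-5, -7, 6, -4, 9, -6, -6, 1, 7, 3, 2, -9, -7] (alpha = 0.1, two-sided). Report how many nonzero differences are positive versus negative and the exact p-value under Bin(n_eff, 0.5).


Step 1: Discard zero differences. Original n = 13; n_eff = number of nonzero differences = 13.
Nonzero differences (with sign): -5, -7, +6, -4, +9, -6, -6, +1, +7, +3, +2, -9, -7
Step 2: Count signs: positive = 6, negative = 7.
Step 3: Under H0: P(positive) = 0.5, so the number of positives S ~ Bin(13, 0.5).
Step 4: Two-sided exact p-value = sum of Bin(13,0.5) probabilities at or below the observed probability = 1.000000.
Step 5: alpha = 0.1. fail to reject H0.

n_eff = 13, pos = 6, neg = 7, p = 1.000000, fail to reject H0.


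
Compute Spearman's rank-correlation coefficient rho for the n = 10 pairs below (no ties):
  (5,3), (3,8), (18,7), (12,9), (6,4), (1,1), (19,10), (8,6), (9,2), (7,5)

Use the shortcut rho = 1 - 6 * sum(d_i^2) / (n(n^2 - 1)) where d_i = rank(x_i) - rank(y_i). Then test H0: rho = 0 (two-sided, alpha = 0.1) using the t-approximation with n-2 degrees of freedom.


Step 1: Rank x and y separately (midranks; no ties here).
rank(x): 5->3, 3->2, 18->9, 12->8, 6->4, 1->1, 19->10, 8->6, 9->7, 7->5
rank(y): 3->3, 8->8, 7->7, 9->9, 4->4, 1->1, 10->10, 6->6, 2->2, 5->5
Step 2: d_i = R_x(i) - R_y(i); compute d_i^2.
  (3-3)^2=0, (2-8)^2=36, (9-7)^2=4, (8-9)^2=1, (4-4)^2=0, (1-1)^2=0, (10-10)^2=0, (6-6)^2=0, (7-2)^2=25, (5-5)^2=0
sum(d^2) = 66.
Step 3: rho = 1 - 6*66 / (10*(10^2 - 1)) = 1 - 396/990 = 0.600000.
Step 4: Under H0, t = rho * sqrt((n-2)/(1-rho^2)) = 2.1213 ~ t(8).
Step 5: Two-sided p-value from the t-distribution with 8 df = 0.066688.
Step 6: alpha = 0.1. reject H0.

rho = 0.6000, p = 0.066688, reject H0 at alpha = 0.1.


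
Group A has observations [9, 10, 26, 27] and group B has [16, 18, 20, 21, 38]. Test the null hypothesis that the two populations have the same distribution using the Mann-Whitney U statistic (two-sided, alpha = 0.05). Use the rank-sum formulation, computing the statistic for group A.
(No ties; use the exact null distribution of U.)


Step 1: Combine and sort all 9 observations; assign midranks.
sorted (value, group): (9,X), (10,X), (16,Y), (18,Y), (20,Y), (21,Y), (26,X), (27,X), (38,Y)
ranks: 9->1, 10->2, 16->3, 18->4, 20->5, 21->6, 26->7, 27->8, 38->9
Step 2: Rank sum for X: R1 = 1 + 2 + 7 + 8 = 18.
Step 3: U_X = R1 - n1(n1+1)/2 = 18 - 4*5/2 = 18 - 10 = 8.
       U_Y = n1*n2 - U_X = 20 - 8 = 12.
Step 4: No ties, so the exact null distribution of U (based on enumerating the C(9,4) = 126 equally likely rank assignments) gives the two-sided p-value.
Step 5: p-value = 0.730159; compare to alpha = 0.05. fail to reject H0.

U_X = 8, p = 0.730159, fail to reject H0 at alpha = 0.05.


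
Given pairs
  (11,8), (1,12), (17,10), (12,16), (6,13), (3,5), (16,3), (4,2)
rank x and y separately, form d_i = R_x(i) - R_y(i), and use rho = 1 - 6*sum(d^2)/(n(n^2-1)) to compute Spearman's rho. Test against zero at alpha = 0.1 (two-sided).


Step 1: Rank x and y separately (midranks; no ties here).
rank(x): 11->5, 1->1, 17->8, 12->6, 6->4, 3->2, 16->7, 4->3
rank(y): 8->4, 12->6, 10->5, 16->8, 13->7, 5->3, 3->2, 2->1
Step 2: d_i = R_x(i) - R_y(i); compute d_i^2.
  (5-4)^2=1, (1-6)^2=25, (8-5)^2=9, (6-8)^2=4, (4-7)^2=9, (2-3)^2=1, (7-2)^2=25, (3-1)^2=4
sum(d^2) = 78.
Step 3: rho = 1 - 6*78 / (8*(8^2 - 1)) = 1 - 468/504 = 0.071429.
Step 4: Under H0, t = rho * sqrt((n-2)/(1-rho^2)) = 0.1754 ~ t(6).
Step 5: Two-sided p-value from the t-distribution with 6 df = 0.866526.
Step 6: alpha = 0.1. fail to reject H0.

rho = 0.0714, p = 0.866526, fail to reject H0 at alpha = 0.1.


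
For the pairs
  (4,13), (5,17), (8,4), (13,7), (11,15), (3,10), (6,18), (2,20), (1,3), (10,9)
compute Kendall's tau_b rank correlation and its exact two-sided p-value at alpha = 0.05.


Step 1: Enumerate the 45 unordered pairs (i,j) with i<j and classify each by sign(x_j-x_i) * sign(y_j-y_i).
  (1,2):dx=+1,dy=+4->C; (1,3):dx=+4,dy=-9->D; (1,4):dx=+9,dy=-6->D; (1,5):dx=+7,dy=+2->C
  (1,6):dx=-1,dy=-3->C; (1,7):dx=+2,dy=+5->C; (1,8):dx=-2,dy=+7->D; (1,9):dx=-3,dy=-10->C
  (1,10):dx=+6,dy=-4->D; (2,3):dx=+3,dy=-13->D; (2,4):dx=+8,dy=-10->D; (2,5):dx=+6,dy=-2->D
  (2,6):dx=-2,dy=-7->C; (2,7):dx=+1,dy=+1->C; (2,8):dx=-3,dy=+3->D; (2,9):dx=-4,dy=-14->C
  (2,10):dx=+5,dy=-8->D; (3,4):dx=+5,dy=+3->C; (3,5):dx=+3,dy=+11->C; (3,6):dx=-5,dy=+6->D
  (3,7):dx=-2,dy=+14->D; (3,8):dx=-6,dy=+16->D; (3,9):dx=-7,dy=-1->C; (3,10):dx=+2,dy=+5->C
  (4,5):dx=-2,dy=+8->D; (4,6):dx=-10,dy=+3->D; (4,7):dx=-7,dy=+11->D; (4,8):dx=-11,dy=+13->D
  (4,9):dx=-12,dy=-4->C; (4,10):dx=-3,dy=+2->D; (5,6):dx=-8,dy=-5->C; (5,7):dx=-5,dy=+3->D
  (5,8):dx=-9,dy=+5->D; (5,9):dx=-10,dy=-12->C; (5,10):dx=-1,dy=-6->C; (6,7):dx=+3,dy=+8->C
  (6,8):dx=-1,dy=+10->D; (6,9):dx=-2,dy=-7->C; (6,10):dx=+7,dy=-1->D; (7,8):dx=-4,dy=+2->D
  (7,9):dx=-5,dy=-15->C; (7,10):dx=+4,dy=-9->D; (8,9):dx=-1,dy=-17->C; (8,10):dx=+8,dy=-11->D
  (9,10):dx=+9,dy=+6->C
Step 2: C = 21, D = 24, total pairs = 45.
Step 3: tau = (C - D)/(n(n-1)/2) = (21 - 24)/45 = -0.066667.
Step 4: Exact two-sided p-value (enumerate n! = 3628800 permutations of y under H0): p = 0.861801.
Step 5: alpha = 0.05. fail to reject H0.

tau_b = -0.0667 (C=21, D=24), p = 0.861801, fail to reject H0.


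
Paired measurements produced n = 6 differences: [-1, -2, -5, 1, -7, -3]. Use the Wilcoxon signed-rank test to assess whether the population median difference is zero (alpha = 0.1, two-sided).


Step 1: Drop any zero differences (none here) and take |d_i|.
|d| = [1, 2, 5, 1, 7, 3]
Step 2: Midrank |d_i| (ties get averaged ranks).
ranks: |1|->1.5, |2|->3, |5|->5, |1|->1.5, |7|->6, |3|->4
Step 3: Attach original signs; sum ranks with positive sign and with negative sign.
W+ = 1.5 = 1.5
W- = 1.5 + 3 + 5 + 6 + 4 = 19.5
(Check: W+ + W- = 21 should equal n(n+1)/2 = 21.)
Step 4: Test statistic W = min(W+, W-) = 1.5.
Step 5: Ties in |d|, so use the tie-corrected normal approximation.
        E[W] = n(n+1)/4 = 6*7/4 = 10.5.
        Tie groups: |d|=1 (t=2); sum(t^3 - t) = 6.
        Var[W] = n(n+1)(2n+1)/24 - sum(t^3-t)/48 = 546/24 - 6/48 = 22.625.
        z = (W - E[W]) / sqrt(Var[W]) = (1.5 - 10.5) / 4.7566 = -1.8921.
        Two-sided p = 2*Phi(z) = 0.058475.
Step 6: alpha = 0.1. reject H0.

W+ = 1.5, W- = 19.5, W = min = 1.5, p = 0.058475, reject H0.


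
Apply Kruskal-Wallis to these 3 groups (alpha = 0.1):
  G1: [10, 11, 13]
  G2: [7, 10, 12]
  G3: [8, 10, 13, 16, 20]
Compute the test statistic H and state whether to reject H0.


Step 1: Combine all N = 11 observations and assign midranks.
sorted (value, group, rank): (7,G2,1), (8,G3,2), (10,G1,4), (10,G2,4), (10,G3,4), (11,G1,6), (12,G2,7), (13,G1,8.5), (13,G3,8.5), (16,G3,10), (20,G3,11)
Step 2: Sum ranks within each group.
R_1 = 18.5 (n_1 = 3)
R_2 = 12 (n_2 = 3)
R_3 = 35.5 (n_3 = 5)
Step 3: H = 12/(N(N+1)) * sum(R_i^2/n_i) - 3(N+1)
     = 12/(11*12) * (18.5^2/3 + 12^2/3 + 35.5^2/5) - 3*12
     = 0.090909 * 414.133 - 36
     = 1.648485.
Step 4: Ties present; correction factor C = 1 - 30/(11^3 - 11) = 0.977273. Corrected H = 1.648485 / 0.977273 = 1.686822.
Step 5: Under H0, H ~ chi^2(2); p-value = 0.430241.
Step 6: alpha = 0.1. fail to reject H0.

H = 1.6868, df = 2, p = 0.430241, fail to reject H0.


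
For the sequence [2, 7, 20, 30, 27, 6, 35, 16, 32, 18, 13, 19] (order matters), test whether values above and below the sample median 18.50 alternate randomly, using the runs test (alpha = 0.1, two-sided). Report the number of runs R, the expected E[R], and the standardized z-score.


Step 1: Compute median = 18.50; label A = above, B = below.
Labels in order: BBAAABABABBA  (n_A = 6, n_B = 6)
Step 2: Count runs R = 8.
Step 3: Under H0 (random ordering), E[R] = 2*n_A*n_B/(n_A+n_B) + 1 = 2*6*6/12 + 1 = 7.0000.
        Var[R] = 2*n_A*n_B*(2*n_A*n_B - n_A - n_B) / ((n_A+n_B)^2 * (n_A+n_B-1)) = 4320/1584 = 2.7273.
        SD[R] = 1.6514.
Step 4: Continuity-corrected z = (R - 0.5 - E[R]) / SD[R] = (8 - 0.5 - 7.0000) / 1.6514 = 0.3028.
Step 5: Two-sided p-value via normal approximation = 2*(1 - Phi(|z|)) = 0.762069.
Step 6: alpha = 0.1. fail to reject H0.

R = 8, z = 0.3028, p = 0.762069, fail to reject H0.


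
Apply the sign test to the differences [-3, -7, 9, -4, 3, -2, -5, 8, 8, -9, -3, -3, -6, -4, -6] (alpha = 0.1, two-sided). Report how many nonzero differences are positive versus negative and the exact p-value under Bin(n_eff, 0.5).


Step 1: Discard zero differences. Original n = 15; n_eff = number of nonzero differences = 15.
Nonzero differences (with sign): -3, -7, +9, -4, +3, -2, -5, +8, +8, -9, -3, -3, -6, -4, -6
Step 2: Count signs: positive = 4, negative = 11.
Step 3: Under H0: P(positive) = 0.5, so the number of positives S ~ Bin(15, 0.5).
Step 4: Two-sided exact p-value = sum of Bin(15,0.5) probabilities at or below the observed probability = 0.118469.
Step 5: alpha = 0.1. fail to reject H0.

n_eff = 15, pos = 4, neg = 11, p = 0.118469, fail to reject H0.


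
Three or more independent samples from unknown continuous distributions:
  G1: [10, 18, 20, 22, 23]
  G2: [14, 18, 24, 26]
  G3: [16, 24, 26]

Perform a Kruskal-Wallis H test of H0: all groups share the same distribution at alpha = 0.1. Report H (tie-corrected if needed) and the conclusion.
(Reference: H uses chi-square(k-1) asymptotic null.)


Step 1: Combine all N = 12 observations and assign midranks.
sorted (value, group, rank): (10,G1,1), (14,G2,2), (16,G3,3), (18,G1,4.5), (18,G2,4.5), (20,G1,6), (22,G1,7), (23,G1,8), (24,G2,9.5), (24,G3,9.5), (26,G2,11.5), (26,G3,11.5)
Step 2: Sum ranks within each group.
R_1 = 26.5 (n_1 = 5)
R_2 = 27.5 (n_2 = 4)
R_3 = 24 (n_3 = 3)
Step 3: H = 12/(N(N+1)) * sum(R_i^2/n_i) - 3(N+1)
     = 12/(12*13) * (26.5^2/5 + 27.5^2/4 + 24^2/3) - 3*13
     = 0.076923 * 521.513 - 39
     = 1.116346.
Step 4: Ties present; correction factor C = 1 - 18/(12^3 - 12) = 0.989510. Corrected H = 1.116346 / 0.989510 = 1.128180.
Step 5: Under H0, H ~ chi^2(2); p-value = 0.568878.
Step 6: alpha = 0.1. fail to reject H0.

H = 1.1282, df = 2, p = 0.568878, fail to reject H0.


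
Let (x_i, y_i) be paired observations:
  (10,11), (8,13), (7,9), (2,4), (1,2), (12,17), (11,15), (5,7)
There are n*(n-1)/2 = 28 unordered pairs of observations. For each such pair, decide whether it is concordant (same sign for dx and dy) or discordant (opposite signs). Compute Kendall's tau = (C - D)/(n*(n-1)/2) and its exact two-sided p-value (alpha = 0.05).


Step 1: Enumerate the 28 unordered pairs (i,j) with i<j and classify each by sign(x_j-x_i) * sign(y_j-y_i).
  (1,2):dx=-2,dy=+2->D; (1,3):dx=-3,dy=-2->C; (1,4):dx=-8,dy=-7->C; (1,5):dx=-9,dy=-9->C
  (1,6):dx=+2,dy=+6->C; (1,7):dx=+1,dy=+4->C; (1,8):dx=-5,dy=-4->C; (2,3):dx=-1,dy=-4->C
  (2,4):dx=-6,dy=-9->C; (2,5):dx=-7,dy=-11->C; (2,6):dx=+4,dy=+4->C; (2,7):dx=+3,dy=+2->C
  (2,8):dx=-3,dy=-6->C; (3,4):dx=-5,dy=-5->C; (3,5):dx=-6,dy=-7->C; (3,6):dx=+5,dy=+8->C
  (3,7):dx=+4,dy=+6->C; (3,8):dx=-2,dy=-2->C; (4,5):dx=-1,dy=-2->C; (4,6):dx=+10,dy=+13->C
  (4,7):dx=+9,dy=+11->C; (4,8):dx=+3,dy=+3->C; (5,6):dx=+11,dy=+15->C; (5,7):dx=+10,dy=+13->C
  (5,8):dx=+4,dy=+5->C; (6,7):dx=-1,dy=-2->C; (6,8):dx=-7,dy=-10->C; (7,8):dx=-6,dy=-8->C
Step 2: C = 27, D = 1, total pairs = 28.
Step 3: tau = (C - D)/(n(n-1)/2) = (27 - 1)/28 = 0.928571.
Step 4: Exact two-sided p-value (enumerate n! = 40320 permutations of y under H0): p = 0.000397.
Step 5: alpha = 0.05. reject H0.

tau_b = 0.9286 (C=27, D=1), p = 0.000397, reject H0.


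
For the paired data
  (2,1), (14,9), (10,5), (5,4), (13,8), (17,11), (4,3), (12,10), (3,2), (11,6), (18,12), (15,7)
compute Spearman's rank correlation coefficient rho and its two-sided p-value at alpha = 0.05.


Step 1: Rank x and y separately (midranks; no ties here).
rank(x): 2->1, 14->9, 10->5, 5->4, 13->8, 17->11, 4->3, 12->7, 3->2, 11->6, 18->12, 15->10
rank(y): 1->1, 9->9, 5->5, 4->4, 8->8, 11->11, 3->3, 10->10, 2->2, 6->6, 12->12, 7->7
Step 2: d_i = R_x(i) - R_y(i); compute d_i^2.
  (1-1)^2=0, (9-9)^2=0, (5-5)^2=0, (4-4)^2=0, (8-8)^2=0, (11-11)^2=0, (3-3)^2=0, (7-10)^2=9, (2-2)^2=0, (6-6)^2=0, (12-12)^2=0, (10-7)^2=9
sum(d^2) = 18.
Step 3: rho = 1 - 6*18 / (12*(12^2 - 1)) = 1 - 108/1716 = 0.937063.
Step 4: Under H0, t = rho * sqrt((n-2)/(1-rho^2)) = 8.4868 ~ t(10).
Step 5: Two-sided p-value from the t-distribution with 10 df = 0.000007.
Step 6: alpha = 0.05. reject H0.

rho = 0.9371, p = 0.000007, reject H0 at alpha = 0.05.


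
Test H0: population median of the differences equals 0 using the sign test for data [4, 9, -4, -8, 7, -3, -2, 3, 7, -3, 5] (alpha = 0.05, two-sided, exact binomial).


Step 1: Discard zero differences. Original n = 11; n_eff = number of nonzero differences = 11.
Nonzero differences (with sign): +4, +9, -4, -8, +7, -3, -2, +3, +7, -3, +5
Step 2: Count signs: positive = 6, negative = 5.
Step 3: Under H0: P(positive) = 0.5, so the number of positives S ~ Bin(11, 0.5).
Step 4: Two-sided exact p-value = sum of Bin(11,0.5) probabilities at or below the observed probability = 1.000000.
Step 5: alpha = 0.05. fail to reject H0.

n_eff = 11, pos = 6, neg = 5, p = 1.000000, fail to reject H0.


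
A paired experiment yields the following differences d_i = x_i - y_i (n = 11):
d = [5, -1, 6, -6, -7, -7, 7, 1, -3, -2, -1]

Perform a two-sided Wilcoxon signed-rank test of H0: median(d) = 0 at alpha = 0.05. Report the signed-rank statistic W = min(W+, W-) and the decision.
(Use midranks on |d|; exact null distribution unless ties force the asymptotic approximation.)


Step 1: Drop any zero differences (none here) and take |d_i|.
|d| = [5, 1, 6, 6, 7, 7, 7, 1, 3, 2, 1]
Step 2: Midrank |d_i| (ties get averaged ranks).
ranks: |5|->6, |1|->2, |6|->7.5, |6|->7.5, |7|->10, |7|->10, |7|->10, |1|->2, |3|->5, |2|->4, |1|->2
Step 3: Attach original signs; sum ranks with positive sign and with negative sign.
W+ = 6 + 7.5 + 10 + 2 = 25.5
W- = 2 + 7.5 + 10 + 10 + 5 + 4 + 2 = 40.5
(Check: W+ + W- = 66 should equal n(n+1)/2 = 66.)
Step 4: Test statistic W = min(W+, W-) = 25.5.
Step 5: Ties in |d|, so use the tie-corrected normal approximation.
        E[W] = n(n+1)/4 = 11*12/4 = 33.
        Tie groups: |d|=1 (t=3), |d|=6 (t=2), |d|=7 (t=3); sum(t^3 - t) = 54.
        Var[W] = n(n+1)(2n+1)/24 - sum(t^3-t)/48 = 3036/24 - 54/48 = 125.375.
        z = (W - E[W]) / sqrt(Var[W]) = (25.5 - 33) / 11.1971 = -0.6698.
        Two-sided p = 2*Phi(z) = 0.502975.
Step 6: alpha = 0.05. fail to reject H0.

W+ = 25.5, W- = 40.5, W = min = 25.5, p = 0.502975, fail to reject H0.


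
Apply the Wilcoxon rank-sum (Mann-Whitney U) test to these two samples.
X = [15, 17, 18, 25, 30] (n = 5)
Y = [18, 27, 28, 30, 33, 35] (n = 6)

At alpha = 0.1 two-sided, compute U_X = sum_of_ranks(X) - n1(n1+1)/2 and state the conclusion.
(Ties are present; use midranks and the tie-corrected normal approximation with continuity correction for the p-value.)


Step 1: Combine and sort all 11 observations; assign midranks.
sorted (value, group): (15,X), (17,X), (18,X), (18,Y), (25,X), (27,Y), (28,Y), (30,X), (30,Y), (33,Y), (35,Y)
ranks: 15->1, 17->2, 18->3.5, 18->3.5, 25->5, 27->6, 28->7, 30->8.5, 30->8.5, 33->10, 35->11
Step 2: Rank sum for X: R1 = 1 + 2 + 3.5 + 5 + 8.5 = 20.
Step 3: U_X = R1 - n1(n1+1)/2 = 20 - 5*6/2 = 20 - 15 = 5.
       U_Y = n1*n2 - U_X = 30 - 5 = 25.
Step 4: Ties are present, so use the tie-corrected normal approximation (with continuity correction) for the p-value.
Step 5: p-value = 0.081440; compare to alpha = 0.1. reject H0.

U_X = 5, p = 0.081440, reject H0 at alpha = 0.1.


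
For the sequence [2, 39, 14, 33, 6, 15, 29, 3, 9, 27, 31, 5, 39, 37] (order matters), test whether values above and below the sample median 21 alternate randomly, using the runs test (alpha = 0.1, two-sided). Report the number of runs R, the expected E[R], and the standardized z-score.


Step 1: Compute median = 21; label A = above, B = below.
Labels in order: BABABBABBAABAA  (n_A = 7, n_B = 7)
Step 2: Count runs R = 10.
Step 3: Under H0 (random ordering), E[R] = 2*n_A*n_B/(n_A+n_B) + 1 = 2*7*7/14 + 1 = 8.0000.
        Var[R] = 2*n_A*n_B*(2*n_A*n_B - n_A - n_B) / ((n_A+n_B)^2 * (n_A+n_B-1)) = 8232/2548 = 3.2308.
        SD[R] = 1.7974.
Step 4: Continuity-corrected z = (R - 0.5 - E[R]) / SD[R] = (10 - 0.5 - 8.0000) / 1.7974 = 0.8345.
Step 5: Two-sided p-value via normal approximation = 2*(1 - Phi(|z|)) = 0.403986.
Step 6: alpha = 0.1. fail to reject H0.

R = 10, z = 0.8345, p = 0.403986, fail to reject H0.


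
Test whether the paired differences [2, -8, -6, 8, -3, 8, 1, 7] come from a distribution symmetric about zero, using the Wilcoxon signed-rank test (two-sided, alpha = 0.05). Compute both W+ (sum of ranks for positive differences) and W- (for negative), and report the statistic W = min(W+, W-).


Step 1: Drop any zero differences (none here) and take |d_i|.
|d| = [2, 8, 6, 8, 3, 8, 1, 7]
Step 2: Midrank |d_i| (ties get averaged ranks).
ranks: |2|->2, |8|->7, |6|->4, |8|->7, |3|->3, |8|->7, |1|->1, |7|->5
Step 3: Attach original signs; sum ranks with positive sign and with negative sign.
W+ = 2 + 7 + 7 + 1 + 5 = 22
W- = 7 + 4 + 3 = 14
(Check: W+ + W- = 36 should equal n(n+1)/2 = 36.)
Step 4: Test statistic W = min(W+, W-) = 14.
Step 5: Ties in |d|, so use the tie-corrected normal approximation.
        E[W] = n(n+1)/4 = 8*9/4 = 18.
        Tie groups: |d|=8 (t=3); sum(t^3 - t) = 24.
        Var[W] = n(n+1)(2n+1)/24 - sum(t^3-t)/48 = 1224/24 - 24/48 = 50.5.
        z = (W - E[W]) / sqrt(Var[W]) = (14 - 18) / 7.1063 = -0.5629.
        Two-sided p = 2*Phi(z) = 0.573518.
Step 6: alpha = 0.05. fail to reject H0.

W+ = 22, W- = 14, W = min = 14, p = 0.573518, fail to reject H0.


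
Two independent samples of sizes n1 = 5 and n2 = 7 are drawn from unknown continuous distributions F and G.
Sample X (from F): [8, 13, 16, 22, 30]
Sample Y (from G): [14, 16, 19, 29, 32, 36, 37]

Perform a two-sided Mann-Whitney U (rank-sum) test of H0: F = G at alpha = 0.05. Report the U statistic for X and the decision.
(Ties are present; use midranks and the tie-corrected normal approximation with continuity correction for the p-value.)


Step 1: Combine and sort all 12 observations; assign midranks.
sorted (value, group): (8,X), (13,X), (14,Y), (16,X), (16,Y), (19,Y), (22,X), (29,Y), (30,X), (32,Y), (36,Y), (37,Y)
ranks: 8->1, 13->2, 14->3, 16->4.5, 16->4.5, 19->6, 22->7, 29->8, 30->9, 32->10, 36->11, 37->12
Step 2: Rank sum for X: R1 = 1 + 2 + 4.5 + 7 + 9 = 23.5.
Step 3: U_X = R1 - n1(n1+1)/2 = 23.5 - 5*6/2 = 23.5 - 15 = 8.5.
       U_Y = n1*n2 - U_X = 35 - 8.5 = 26.5.
Step 4: Ties are present, so use the tie-corrected normal approximation (with continuity correction) for the p-value.
Step 5: p-value = 0.166721; compare to alpha = 0.05. fail to reject H0.

U_X = 8.5, p = 0.166721, fail to reject H0 at alpha = 0.05.


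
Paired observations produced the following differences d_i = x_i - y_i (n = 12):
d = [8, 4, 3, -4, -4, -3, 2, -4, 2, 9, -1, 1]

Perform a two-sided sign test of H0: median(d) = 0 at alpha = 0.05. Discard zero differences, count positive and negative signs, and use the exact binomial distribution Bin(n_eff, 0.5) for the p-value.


Step 1: Discard zero differences. Original n = 12; n_eff = number of nonzero differences = 12.
Nonzero differences (with sign): +8, +4, +3, -4, -4, -3, +2, -4, +2, +9, -1, +1
Step 2: Count signs: positive = 7, negative = 5.
Step 3: Under H0: P(positive) = 0.5, so the number of positives S ~ Bin(12, 0.5).
Step 4: Two-sided exact p-value = sum of Bin(12,0.5) probabilities at or below the observed probability = 0.774414.
Step 5: alpha = 0.05. fail to reject H0.

n_eff = 12, pos = 7, neg = 5, p = 0.774414, fail to reject H0.


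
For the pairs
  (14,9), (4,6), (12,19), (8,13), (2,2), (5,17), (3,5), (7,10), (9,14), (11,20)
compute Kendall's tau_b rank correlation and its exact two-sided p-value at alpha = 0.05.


Step 1: Enumerate the 45 unordered pairs (i,j) with i<j and classify each by sign(x_j-x_i) * sign(y_j-y_i).
  (1,2):dx=-10,dy=-3->C; (1,3):dx=-2,dy=+10->D; (1,4):dx=-6,dy=+4->D; (1,5):dx=-12,dy=-7->C
  (1,6):dx=-9,dy=+8->D; (1,7):dx=-11,dy=-4->C; (1,8):dx=-7,dy=+1->D; (1,9):dx=-5,dy=+5->D
  (1,10):dx=-3,dy=+11->D; (2,3):dx=+8,dy=+13->C; (2,4):dx=+4,dy=+7->C; (2,5):dx=-2,dy=-4->C
  (2,6):dx=+1,dy=+11->C; (2,7):dx=-1,dy=-1->C; (2,8):dx=+3,dy=+4->C; (2,9):dx=+5,dy=+8->C
  (2,10):dx=+7,dy=+14->C; (3,4):dx=-4,dy=-6->C; (3,5):dx=-10,dy=-17->C; (3,6):dx=-7,dy=-2->C
  (3,7):dx=-9,dy=-14->C; (3,8):dx=-5,dy=-9->C; (3,9):dx=-3,dy=-5->C; (3,10):dx=-1,dy=+1->D
  (4,5):dx=-6,dy=-11->C; (4,6):dx=-3,dy=+4->D; (4,7):dx=-5,dy=-8->C; (4,8):dx=-1,dy=-3->C
  (4,9):dx=+1,dy=+1->C; (4,10):dx=+3,dy=+7->C; (5,6):dx=+3,dy=+15->C; (5,7):dx=+1,dy=+3->C
  (5,8):dx=+5,dy=+8->C; (5,9):dx=+7,dy=+12->C; (5,10):dx=+9,dy=+18->C; (6,7):dx=-2,dy=-12->C
  (6,8):dx=+2,dy=-7->D; (6,9):dx=+4,dy=-3->D; (6,10):dx=+6,dy=+3->C; (7,8):dx=+4,dy=+5->C
  (7,9):dx=+6,dy=+9->C; (7,10):dx=+8,dy=+15->C; (8,9):dx=+2,dy=+4->C; (8,10):dx=+4,dy=+10->C
  (9,10):dx=+2,dy=+6->C
Step 2: C = 35, D = 10, total pairs = 45.
Step 3: tau = (C - D)/(n(n-1)/2) = (35 - 10)/45 = 0.555556.
Step 4: Exact two-sided p-value (enumerate n! = 3628800 permutations of y under H0): p = 0.028609.
Step 5: alpha = 0.05. reject H0.

tau_b = 0.5556 (C=35, D=10), p = 0.028609, reject H0.


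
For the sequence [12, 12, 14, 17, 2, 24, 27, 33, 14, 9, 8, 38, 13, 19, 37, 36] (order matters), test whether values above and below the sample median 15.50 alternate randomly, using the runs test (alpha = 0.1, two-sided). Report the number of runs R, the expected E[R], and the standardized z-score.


Step 1: Compute median = 15.50; label A = above, B = below.
Labels in order: BBBABAAABBBABAAA  (n_A = 8, n_B = 8)
Step 2: Count runs R = 8.
Step 3: Under H0 (random ordering), E[R] = 2*n_A*n_B/(n_A+n_B) + 1 = 2*8*8/16 + 1 = 9.0000.
        Var[R] = 2*n_A*n_B*(2*n_A*n_B - n_A - n_B) / ((n_A+n_B)^2 * (n_A+n_B-1)) = 14336/3840 = 3.7333.
        SD[R] = 1.9322.
Step 4: Continuity-corrected z = (R + 0.5 - E[R]) / SD[R] = (8 + 0.5 - 9.0000) / 1.9322 = -0.2588.
Step 5: Two-sided p-value via normal approximation = 2*(1 - Phi(|z|)) = 0.795809.
Step 6: alpha = 0.1. fail to reject H0.

R = 8, z = -0.2588, p = 0.795809, fail to reject H0.


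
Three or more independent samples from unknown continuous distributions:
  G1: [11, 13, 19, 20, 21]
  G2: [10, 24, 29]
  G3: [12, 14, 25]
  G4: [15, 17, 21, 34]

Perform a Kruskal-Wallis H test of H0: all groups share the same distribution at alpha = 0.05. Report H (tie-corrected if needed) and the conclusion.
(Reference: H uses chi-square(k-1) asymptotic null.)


Step 1: Combine all N = 15 observations and assign midranks.
sorted (value, group, rank): (10,G2,1), (11,G1,2), (12,G3,3), (13,G1,4), (14,G3,5), (15,G4,6), (17,G4,7), (19,G1,8), (20,G1,9), (21,G1,10.5), (21,G4,10.5), (24,G2,12), (25,G3,13), (29,G2,14), (34,G4,15)
Step 2: Sum ranks within each group.
R_1 = 33.5 (n_1 = 5)
R_2 = 27 (n_2 = 3)
R_3 = 21 (n_3 = 3)
R_4 = 38.5 (n_4 = 4)
Step 3: H = 12/(N(N+1)) * sum(R_i^2/n_i) - 3(N+1)
     = 12/(15*16) * (33.5^2/5 + 27^2/3 + 21^2/3 + 38.5^2/4) - 3*16
     = 0.050000 * 985.013 - 48
     = 1.250625.
Step 4: Ties present; correction factor C = 1 - 6/(15^3 - 15) = 0.998214. Corrected H = 1.250625 / 0.998214 = 1.252862.
Step 5: Under H0, H ~ chi^2(3); p-value = 0.740356.
Step 6: alpha = 0.05. fail to reject H0.

H = 1.2529, df = 3, p = 0.740356, fail to reject H0.


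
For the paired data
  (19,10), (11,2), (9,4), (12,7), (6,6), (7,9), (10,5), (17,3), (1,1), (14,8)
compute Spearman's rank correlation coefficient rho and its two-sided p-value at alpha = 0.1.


Step 1: Rank x and y separately (midranks; no ties here).
rank(x): 19->10, 11->6, 9->4, 12->7, 6->2, 7->3, 10->5, 17->9, 1->1, 14->8
rank(y): 10->10, 2->2, 4->4, 7->7, 6->6, 9->9, 5->5, 3->3, 1->1, 8->8
Step 2: d_i = R_x(i) - R_y(i); compute d_i^2.
  (10-10)^2=0, (6-2)^2=16, (4-4)^2=0, (7-7)^2=0, (2-6)^2=16, (3-9)^2=36, (5-5)^2=0, (9-3)^2=36, (1-1)^2=0, (8-8)^2=0
sum(d^2) = 104.
Step 3: rho = 1 - 6*104 / (10*(10^2 - 1)) = 1 - 624/990 = 0.369697.
Step 4: Under H0, t = rho * sqrt((n-2)/(1-rho^2)) = 1.1254 ~ t(8).
Step 5: Two-sided p-value from the t-distribution with 8 df = 0.293050.
Step 6: alpha = 0.1. fail to reject H0.

rho = 0.3697, p = 0.293050, fail to reject H0 at alpha = 0.1.


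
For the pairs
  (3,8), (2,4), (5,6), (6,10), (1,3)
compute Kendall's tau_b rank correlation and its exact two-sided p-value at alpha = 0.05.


Step 1: Enumerate the 10 unordered pairs (i,j) with i<j and classify each by sign(x_j-x_i) * sign(y_j-y_i).
  (1,2):dx=-1,dy=-4->C; (1,3):dx=+2,dy=-2->D; (1,4):dx=+3,dy=+2->C; (1,5):dx=-2,dy=-5->C
  (2,3):dx=+3,dy=+2->C; (2,4):dx=+4,dy=+6->C; (2,5):dx=-1,dy=-1->C; (3,4):dx=+1,dy=+4->C
  (3,5):dx=-4,dy=-3->C; (4,5):dx=-5,dy=-7->C
Step 2: C = 9, D = 1, total pairs = 10.
Step 3: tau = (C - D)/(n(n-1)/2) = (9 - 1)/10 = 0.800000.
Step 4: Exact two-sided p-value (enumerate n! = 120 permutations of y under H0): p = 0.083333.
Step 5: alpha = 0.05. fail to reject H0.

tau_b = 0.8000 (C=9, D=1), p = 0.083333, fail to reject H0.


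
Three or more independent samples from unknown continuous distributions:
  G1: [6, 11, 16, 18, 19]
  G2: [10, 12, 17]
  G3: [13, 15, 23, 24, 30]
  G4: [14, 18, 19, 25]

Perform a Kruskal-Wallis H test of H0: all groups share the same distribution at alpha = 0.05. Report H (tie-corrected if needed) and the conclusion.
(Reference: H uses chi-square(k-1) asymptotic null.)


Step 1: Combine all N = 17 observations and assign midranks.
sorted (value, group, rank): (6,G1,1), (10,G2,2), (11,G1,3), (12,G2,4), (13,G3,5), (14,G4,6), (15,G3,7), (16,G1,8), (17,G2,9), (18,G1,10.5), (18,G4,10.5), (19,G1,12.5), (19,G4,12.5), (23,G3,14), (24,G3,15), (25,G4,16), (30,G3,17)
Step 2: Sum ranks within each group.
R_1 = 35 (n_1 = 5)
R_2 = 15 (n_2 = 3)
R_3 = 58 (n_3 = 5)
R_4 = 45 (n_4 = 4)
Step 3: H = 12/(N(N+1)) * sum(R_i^2/n_i) - 3(N+1)
     = 12/(17*18) * (35^2/5 + 15^2/3 + 58^2/5 + 45^2/4) - 3*18
     = 0.039216 * 1499.05 - 54
     = 4.786275.
Step 4: Ties present; correction factor C = 1 - 12/(17^3 - 17) = 0.997549. Corrected H = 4.786275 / 0.997549 = 4.798034.
Step 5: Under H0, H ~ chi^2(3); p-value = 0.187198.
Step 6: alpha = 0.05. fail to reject H0.

H = 4.7980, df = 3, p = 0.187198, fail to reject H0.


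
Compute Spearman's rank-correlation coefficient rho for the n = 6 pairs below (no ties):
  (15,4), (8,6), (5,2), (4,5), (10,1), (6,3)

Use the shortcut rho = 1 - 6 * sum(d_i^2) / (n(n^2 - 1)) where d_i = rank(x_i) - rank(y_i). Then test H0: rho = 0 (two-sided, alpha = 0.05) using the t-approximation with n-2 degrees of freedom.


Step 1: Rank x and y separately (midranks; no ties here).
rank(x): 15->6, 8->4, 5->2, 4->1, 10->5, 6->3
rank(y): 4->4, 6->6, 2->2, 5->5, 1->1, 3->3
Step 2: d_i = R_x(i) - R_y(i); compute d_i^2.
  (6-4)^2=4, (4-6)^2=4, (2-2)^2=0, (1-5)^2=16, (5-1)^2=16, (3-3)^2=0
sum(d^2) = 40.
Step 3: rho = 1 - 6*40 / (6*(6^2 - 1)) = 1 - 240/210 = -0.142857.
Step 4: Under H0, t = rho * sqrt((n-2)/(1-rho^2)) = -0.2887 ~ t(4).
Step 5: Two-sided p-value from the t-distribution with 4 df = 0.787172.
Step 6: alpha = 0.05. fail to reject H0.

rho = -0.1429, p = 0.787172, fail to reject H0 at alpha = 0.05.


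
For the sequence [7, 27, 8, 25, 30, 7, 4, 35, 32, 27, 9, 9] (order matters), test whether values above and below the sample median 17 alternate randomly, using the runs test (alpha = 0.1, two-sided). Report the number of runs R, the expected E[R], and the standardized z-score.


Step 1: Compute median = 17; label A = above, B = below.
Labels in order: BABAABBAAABB  (n_A = 6, n_B = 6)
Step 2: Count runs R = 7.
Step 3: Under H0 (random ordering), E[R] = 2*n_A*n_B/(n_A+n_B) + 1 = 2*6*6/12 + 1 = 7.0000.
        Var[R] = 2*n_A*n_B*(2*n_A*n_B - n_A - n_B) / ((n_A+n_B)^2 * (n_A+n_B-1)) = 4320/1584 = 2.7273.
        SD[R] = 1.6514.
Step 4: R = E[R], so z = 0 with no continuity correction.
Step 5: Two-sided p-value via normal approximation = 2*(1 - Phi(|z|)) = 1.000000.
Step 6: alpha = 0.1. fail to reject H0.

R = 7, z = 0.0000, p = 1.000000, fail to reject H0.
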